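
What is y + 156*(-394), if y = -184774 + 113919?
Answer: -132319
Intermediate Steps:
y = -70855
y + 156*(-394) = -70855 + 156*(-394) = -70855 - 61464 = -132319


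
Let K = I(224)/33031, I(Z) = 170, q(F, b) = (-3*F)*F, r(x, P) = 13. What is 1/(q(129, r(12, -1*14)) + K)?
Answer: -1943/97000379 ≈ -2.0031e-5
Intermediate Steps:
q(F, b) = -3*F²
K = 10/1943 (K = 170/33031 = 170*(1/33031) = 10/1943 ≈ 0.0051467)
1/(q(129, r(12, -1*14)) + K) = 1/(-3*129² + 10/1943) = 1/(-3*16641 + 10/1943) = 1/(-49923 + 10/1943) = 1/(-97000379/1943) = -1943/97000379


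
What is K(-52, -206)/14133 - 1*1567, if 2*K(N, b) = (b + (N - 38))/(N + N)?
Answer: -575806649/367458 ≈ -1567.0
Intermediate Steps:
K(N, b) = (-38 + N + b)/(4*N) (K(N, b) = ((b + (N - 38))/(N + N))/2 = ((b + (-38 + N))/((2*N)))/2 = ((-38 + N + b)*(1/(2*N)))/2 = ((-38 + N + b)/(2*N))/2 = (-38 + N + b)/(4*N))
K(-52, -206)/14133 - 1*1567 = ((¼)*(-38 - 52 - 206)/(-52))/14133 - 1*1567 = ((¼)*(-1/52)*(-296))*(1/14133) - 1567 = (37/26)*(1/14133) - 1567 = 37/367458 - 1567 = -575806649/367458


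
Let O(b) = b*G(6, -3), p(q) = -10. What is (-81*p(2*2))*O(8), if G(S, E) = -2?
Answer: -12960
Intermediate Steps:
O(b) = -2*b (O(b) = b*(-2) = -2*b)
(-81*p(2*2))*O(8) = (-81*(-10))*(-2*8) = 810*(-16) = -12960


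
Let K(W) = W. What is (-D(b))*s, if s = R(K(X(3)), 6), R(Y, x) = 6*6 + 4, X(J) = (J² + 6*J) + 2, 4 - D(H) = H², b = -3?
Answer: 200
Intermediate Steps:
D(H) = 4 - H²
X(J) = 2 + J² + 6*J
R(Y, x) = 40 (R(Y, x) = 36 + 4 = 40)
s = 40
(-D(b))*s = -(4 - 1*(-3)²)*40 = -(4 - 1*9)*40 = -(4 - 9)*40 = -1*(-5)*40 = 5*40 = 200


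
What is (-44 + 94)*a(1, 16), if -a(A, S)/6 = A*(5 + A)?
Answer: -1800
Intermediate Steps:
a(A, S) = -6*A*(5 + A)
(-44 + 94)*a(1, 16) = (-44 + 94)*(-6*1*(5 + 1)) = 50*(-6*1*6) = 50*(-36) = -1800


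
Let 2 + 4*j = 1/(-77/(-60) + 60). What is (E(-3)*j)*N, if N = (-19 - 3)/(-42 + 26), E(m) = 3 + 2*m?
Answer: 120351/58832 ≈ 2.0457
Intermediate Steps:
j = -3647/7354 (j = -1/2 + 1/(4*(-77/(-60) + 60)) = -1/2 + 1/(4*(-77*(-1/60) + 60)) = -1/2 + 1/(4*(77/60 + 60)) = -1/2 + 1/(4*(3677/60)) = -1/2 + (1/4)*(60/3677) = -1/2 + 15/3677 = -3647/7354 ≈ -0.49592)
N = 11/8 (N = -22/(-16) = -22*(-1/16) = 11/8 ≈ 1.3750)
(E(-3)*j)*N = ((3 + 2*(-3))*(-3647/7354))*(11/8) = ((3 - 6)*(-3647/7354))*(11/8) = -3*(-3647/7354)*(11/8) = (10941/7354)*(11/8) = 120351/58832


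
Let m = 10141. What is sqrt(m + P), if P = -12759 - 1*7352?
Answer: I*sqrt(9970) ≈ 99.85*I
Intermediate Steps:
P = -20111 (P = -12759 - 7352 = -20111)
sqrt(m + P) = sqrt(10141 - 20111) = sqrt(-9970) = I*sqrt(9970)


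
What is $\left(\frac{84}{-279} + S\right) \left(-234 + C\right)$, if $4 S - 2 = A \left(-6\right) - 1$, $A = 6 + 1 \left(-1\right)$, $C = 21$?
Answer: $\frac{199439}{124} \approx 1608.4$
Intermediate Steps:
$A = 5$ ($A = 6 - 1 = 5$)
$S = - \frac{29}{4}$ ($S = \frac{1}{2} + \frac{5 \left(-6\right) - 1}{4} = \frac{1}{2} + \frac{-30 - 1}{4} = \frac{1}{2} + \frac{1}{4} \left(-31\right) = \frac{1}{2} - \frac{31}{4} = - \frac{29}{4} \approx -7.25$)
$\left(\frac{84}{-279} + S\right) \left(-234 + C\right) = \left(\frac{84}{-279} - \frac{29}{4}\right) \left(-234 + 21\right) = \left(84 \left(- \frac{1}{279}\right) - \frac{29}{4}\right) \left(-213\right) = \left(- \frac{28}{93} - \frac{29}{4}\right) \left(-213\right) = \left(- \frac{2809}{372}\right) \left(-213\right) = \frac{199439}{124}$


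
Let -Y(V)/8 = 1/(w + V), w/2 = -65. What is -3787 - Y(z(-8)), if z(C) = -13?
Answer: -541549/143 ≈ -3787.1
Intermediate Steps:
w = -130 (w = 2*(-65) = -130)
Y(V) = -8/(-130 + V)
-3787 - Y(z(-8)) = -3787 - (-8)/(-130 - 13) = -3787 - (-8)/(-143) = -3787 - (-8)*(-1)/143 = -3787 - 1*8/143 = -3787 - 8/143 = -541549/143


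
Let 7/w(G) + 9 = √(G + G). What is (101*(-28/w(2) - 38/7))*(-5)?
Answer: -79790/7 ≈ -11399.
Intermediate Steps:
w(G) = 7/(-9 + √2*√G) (w(G) = 7/(-9 + √(G + G)) = 7/(-9 + √(2*G)) = 7/(-9 + √2*√G))
(101*(-28/w(2) - 38/7))*(-5) = (101*(-28/(7/(-9 + √2*√2)) - 38/7))*(-5) = (101*(-28/(7/(-9 + 2)) - 38*⅐))*(-5) = (101*(-28/(7/(-7)) - 38/7))*(-5) = (101*(-28/(7*(-⅐)) - 38/7))*(-5) = (101*(-28/(-1) - 38/7))*(-5) = (101*(-28*(-1) - 38/7))*(-5) = (101*(28 - 38/7))*(-5) = (101*(158/7))*(-5) = (15958/7)*(-5) = -79790/7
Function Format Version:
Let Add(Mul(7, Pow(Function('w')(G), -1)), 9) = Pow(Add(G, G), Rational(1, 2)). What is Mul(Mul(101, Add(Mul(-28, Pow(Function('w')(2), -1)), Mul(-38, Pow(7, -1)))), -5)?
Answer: Rational(-79790, 7) ≈ -11399.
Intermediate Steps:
Function('w')(G) = Mul(7, Pow(Add(-9, Mul(Pow(2, Rational(1, 2)), Pow(G, Rational(1, 2)))), -1)) (Function('w')(G) = Mul(7, Pow(Add(-9, Pow(Add(G, G), Rational(1, 2))), -1)) = Mul(7, Pow(Add(-9, Pow(Mul(2, G), Rational(1, 2))), -1)) = Mul(7, Pow(Add(-9, Mul(Pow(2, Rational(1, 2)), Pow(G, Rational(1, 2)))), -1)))
Mul(Mul(101, Add(Mul(-28, Pow(Function('w')(2), -1)), Mul(-38, Pow(7, -1)))), -5) = Mul(Mul(101, Add(Mul(-28, Pow(Mul(7, Pow(Add(-9, Mul(Pow(2, Rational(1, 2)), Pow(2, Rational(1, 2)))), -1)), -1)), Mul(-38, Pow(7, -1)))), -5) = Mul(Mul(101, Add(Mul(-28, Pow(Mul(7, Pow(Add(-9, 2), -1)), -1)), Mul(-38, Rational(1, 7)))), -5) = Mul(Mul(101, Add(Mul(-28, Pow(Mul(7, Pow(-7, -1)), -1)), Rational(-38, 7))), -5) = Mul(Mul(101, Add(Mul(-28, Pow(Mul(7, Rational(-1, 7)), -1)), Rational(-38, 7))), -5) = Mul(Mul(101, Add(Mul(-28, Pow(-1, -1)), Rational(-38, 7))), -5) = Mul(Mul(101, Add(Mul(-28, -1), Rational(-38, 7))), -5) = Mul(Mul(101, Add(28, Rational(-38, 7))), -5) = Mul(Mul(101, Rational(158, 7)), -5) = Mul(Rational(15958, 7), -5) = Rational(-79790, 7)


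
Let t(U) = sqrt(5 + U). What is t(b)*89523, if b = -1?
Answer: 179046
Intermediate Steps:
t(b)*89523 = sqrt(5 - 1)*89523 = sqrt(4)*89523 = 2*89523 = 179046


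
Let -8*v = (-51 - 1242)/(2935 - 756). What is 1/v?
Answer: 17432/1293 ≈ 13.482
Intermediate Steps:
v = 1293/17432 (v = -(-51 - 1242)/(8*(2935 - 756)) = -(-1293)/(8*2179) = -1/8*(-1293/2179) = 1293/17432 ≈ 0.074174)
1/v = 1/(1293/17432) = 17432/1293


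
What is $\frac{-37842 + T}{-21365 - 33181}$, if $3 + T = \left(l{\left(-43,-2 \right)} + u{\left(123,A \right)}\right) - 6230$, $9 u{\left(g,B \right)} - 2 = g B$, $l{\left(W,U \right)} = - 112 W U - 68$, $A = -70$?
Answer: $\frac{492583}{490914} \approx 1.0034$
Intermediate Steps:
$l{\left(W,U \right)} = -68 - 112 U W$ ($l{\left(W,U \right)} = - 112 U W - 68 = -68 - 112 U W$)
$u{\left(g,B \right)} = \frac{2}{9} + \frac{B g}{9}$ ($u{\left(g,B \right)} = \frac{2}{9} + \frac{g B}{9} = \frac{2}{9} + \frac{B g}{9}$)
$T = - \frac{152005}{9}$ ($T = -3 - \frac{151978}{9} = - \frac{152005}{9} \approx -16889.0$)
$\frac{-37842 + T}{-21365 - 33181} = \frac{-37842 - \frac{152005}{9}}{-21365 - 33181} = - \frac{492583}{9 \left(-54546\right)} = \left(- \frac{492583}{9}\right) \left(- \frac{1}{54546}\right) = \frac{492583}{490914}$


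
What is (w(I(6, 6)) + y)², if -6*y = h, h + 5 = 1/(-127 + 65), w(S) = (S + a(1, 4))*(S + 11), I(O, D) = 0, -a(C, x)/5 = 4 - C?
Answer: 3729422761/138384 ≈ 26950.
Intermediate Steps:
a(C, x) = -20 + 5*C (a(C, x) = -5*(4 - C) = -20 + 5*C)
w(S) = (-15 + S)*(11 + S) (w(S) = (S + (-20 + 5*1))*(S + 11) = (S + (-20 + 5))*(11 + S) = (S - 15)*(11 + S) = (-15 + S)*(11 + S))
h = -311/62 (h = -5 + 1/(-127 + 65) = -5 + 1/(-62) = -5 - 1/62 = -311/62 ≈ -5.0161)
y = 311/372 (y = -⅙*(-311/62) = 311/372 ≈ 0.83602)
(w(I(6, 6)) + y)² = ((-165 + 0² - 4*0) + 311/372)² = ((-165 + 0 + 0) + 311/372)² = (-165 + 311/372)² = (-61069/372)² = 3729422761/138384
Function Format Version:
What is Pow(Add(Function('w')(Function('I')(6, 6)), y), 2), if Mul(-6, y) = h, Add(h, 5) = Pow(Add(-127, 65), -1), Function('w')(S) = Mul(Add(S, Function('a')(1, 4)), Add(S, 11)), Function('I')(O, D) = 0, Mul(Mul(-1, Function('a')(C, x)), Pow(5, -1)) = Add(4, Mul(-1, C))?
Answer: Rational(3729422761, 138384) ≈ 26950.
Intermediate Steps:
Function('a')(C, x) = Add(-20, Mul(5, C)) (Function('a')(C, x) = Mul(-5, Add(4, Mul(-1, C))) = Add(-20, Mul(5, C)))
Function('w')(S) = Mul(Add(-15, S), Add(11, S)) (Function('w')(S) = Mul(Add(S, Add(-20, Mul(5, 1))), Add(S, 11)) = Mul(Add(S, Add(-20, 5)), Add(11, S)) = Mul(Add(S, -15), Add(11, S)) = Mul(Add(-15, S), Add(11, S)))
h = Rational(-311, 62) (h = Add(-5, Pow(Add(-127, 65), -1)) = Add(-5, Pow(-62, -1)) = Add(-5, Rational(-1, 62)) = Rational(-311, 62) ≈ -5.0161)
y = Rational(311, 372) (y = Mul(Rational(-1, 6), Rational(-311, 62)) = Rational(311, 372) ≈ 0.83602)
Pow(Add(Function('w')(Function('I')(6, 6)), y), 2) = Pow(Add(Add(-165, Pow(0, 2), Mul(-4, 0)), Rational(311, 372)), 2) = Pow(Add(Add(-165, 0, 0), Rational(311, 372)), 2) = Pow(Add(-165, Rational(311, 372)), 2) = Pow(Rational(-61069, 372), 2) = Rational(3729422761, 138384)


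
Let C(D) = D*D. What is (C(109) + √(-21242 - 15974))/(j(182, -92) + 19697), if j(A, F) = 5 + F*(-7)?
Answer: 11881/20346 + 2*I*√2326/10173 ≈ 0.58395 + 0.0094817*I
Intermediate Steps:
C(D) = D²
j(A, F) = 5 - 7*F
(C(109) + √(-21242 - 15974))/(j(182, -92) + 19697) = (109² + √(-21242 - 15974))/((5 - 7*(-92)) + 19697) = (11881 + √(-37216))/((5 + 644) + 19697) = (11881 + 4*I*√2326)/(649 + 19697) = (11881 + 4*I*√2326)/20346 = (11881 + 4*I*√2326)*(1/20346) = 11881/20346 + 2*I*√2326/10173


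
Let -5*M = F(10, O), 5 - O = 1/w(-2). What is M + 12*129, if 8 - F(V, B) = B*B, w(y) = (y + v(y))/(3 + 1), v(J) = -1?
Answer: 69949/45 ≈ 1554.4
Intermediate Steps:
w(y) = -¼ + y/4 (w(y) = (y - 1)/(3 + 1) = (-1 + y)/4 = (-1 + y)*(¼) = -¼ + y/4)
O = 19/3 (O = 5 - 1/(-¼ + (¼)*(-2)) = 5 - 1/(-¼ - ½) = 5 - 1/(-¾) = 5 - 1*(-4/3) = 5 + 4/3 = 19/3 ≈ 6.3333)
F(V, B) = 8 - B² (F(V, B) = 8 - B*B = 8 - B²)
M = 289/45 (M = -(8 - (19/3)²)/5 = -(8 - 1*361/9)/5 = -(8 - 361/9)/5 = -⅕*(-289/9) = 289/45 ≈ 6.4222)
M + 12*129 = 289/45 + 12*129 = 289/45 + 1548 = 69949/45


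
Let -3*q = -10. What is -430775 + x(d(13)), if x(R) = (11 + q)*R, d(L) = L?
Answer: -1291766/3 ≈ -4.3059e+5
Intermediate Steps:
q = 10/3 (q = -1/3*(-10) = 10/3 ≈ 3.3333)
x(R) = 43*R/3 (x(R) = (11 + 10/3)*R = 43*R/3)
-430775 + x(d(13)) = -430775 + (43/3)*13 = -430775 + 559/3 = -1291766/3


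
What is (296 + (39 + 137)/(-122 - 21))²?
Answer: 14684224/169 ≈ 86889.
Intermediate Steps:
(296 + (39 + 137)/(-122 - 21))² = (296 + 176/(-143))² = (296 + 176*(-1/143))² = (296 - 16/13)² = (3832/13)² = 14684224/169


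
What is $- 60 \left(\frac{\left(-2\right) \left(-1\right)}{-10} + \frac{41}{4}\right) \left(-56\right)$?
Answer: $33768$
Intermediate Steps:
$- 60 \left(\frac{\left(-2\right) \left(-1\right)}{-10} + \frac{41}{4}\right) \left(-56\right) = - 60 \left(2 \left(- \frac{1}{10}\right) + 41 \cdot \frac{1}{4}\right) \left(-56\right) = - 60 \left(- \frac{1}{5} + \frac{41}{4}\right) \left(-56\right) = \left(-60\right) \frac{201}{20} \left(-56\right) = \left(-603\right) \left(-56\right) = 33768$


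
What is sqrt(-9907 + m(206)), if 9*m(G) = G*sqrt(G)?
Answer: sqrt(-89163 + 206*sqrt(206))/3 ≈ 97.87*I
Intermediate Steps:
m(G) = G**(3/2)/9 (m(G) = (G*sqrt(G))/9 = G**(3/2)/9)
sqrt(-9907 + m(206)) = sqrt(-9907 + 206**(3/2)/9) = sqrt(-9907 + (206*sqrt(206))/9) = sqrt(-9907 + 206*sqrt(206)/9)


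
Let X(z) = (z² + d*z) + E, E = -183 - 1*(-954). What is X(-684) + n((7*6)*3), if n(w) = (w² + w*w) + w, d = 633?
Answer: 67533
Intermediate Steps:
E = 771 (E = -183 + 954 = 771)
n(w) = w + 2*w² (n(w) = (w² + w²) + w = 2*w² + w = w + 2*w²)
X(z) = 771 + z² + 633*z (X(z) = (z² + 633*z) + 771 = 771 + z² + 633*z)
X(-684) + n((7*6)*3) = (771 + (-684)² + 633*(-684)) + ((7*6)*3)*(1 + 2*((7*6)*3)) = (771 + 467856 - 432972) + (42*3)*(1 + 2*(42*3)) = 35655 + 126*(1 + 2*126) = 35655 + 126*(1 + 252) = 35655 + 126*253 = 35655 + 31878 = 67533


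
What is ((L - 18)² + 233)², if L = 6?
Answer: 142129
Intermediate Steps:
((L - 18)² + 233)² = ((6 - 18)² + 233)² = ((-12)² + 233)² = (144 + 233)² = 377² = 142129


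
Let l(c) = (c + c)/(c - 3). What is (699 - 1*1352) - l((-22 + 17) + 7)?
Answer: -649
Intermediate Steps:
l(c) = 2*c/(-3 + c) (l(c) = (2*c)/(-3 + c) = 2*c/(-3 + c))
(699 - 1*1352) - l((-22 + 17) + 7) = (699 - 1*1352) - 2*((-22 + 17) + 7)/(-3 + ((-22 + 17) + 7)) = (699 - 1352) - 2*(-5 + 7)/(-3 + (-5 + 7)) = -653 - 2*2/(-3 + 2) = -653 - 2*2/(-1) = -653 - 2*2*(-1) = -653 - 1*(-4) = -653 + 4 = -649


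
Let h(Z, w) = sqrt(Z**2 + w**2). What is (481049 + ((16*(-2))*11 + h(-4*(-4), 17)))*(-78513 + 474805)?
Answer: 190496375524 + 396292*sqrt(545) ≈ 1.9051e+11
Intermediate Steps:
(481049 + ((16*(-2))*11 + h(-4*(-4), 17)))*(-78513 + 474805) = (481049 + ((16*(-2))*11 + sqrt((-4*(-4))**2 + 17**2)))*(-78513 + 474805) = (481049 + (-32*11 + sqrt(16**2 + 289)))*396292 = (481049 + (-352 + sqrt(256 + 289)))*396292 = (481049 + (-352 + sqrt(545)))*396292 = (480697 + sqrt(545))*396292 = 190496375524 + 396292*sqrt(545)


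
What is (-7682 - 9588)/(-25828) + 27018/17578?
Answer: 22758931/10318286 ≈ 2.2057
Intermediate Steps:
(-7682 - 9588)/(-25828) + 27018/17578 = -17270*(-1/25828) + 27018*(1/17578) = 785/1174 + 13509/8789 = 22758931/10318286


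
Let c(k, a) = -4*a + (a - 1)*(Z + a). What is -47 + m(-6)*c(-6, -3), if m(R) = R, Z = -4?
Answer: -287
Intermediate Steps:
c(k, a) = -4*a + (-1 + a)*(-4 + a) (c(k, a) = -4*a + (a - 1)*(-4 + a) = -4*a + (-1 + a)*(-4 + a))
-47 + m(-6)*c(-6, -3) = -47 - 6*(4 + (-3)**2 - 9*(-3)) = -47 - 6*(4 + 9 + 27) = -47 - 6*40 = -47 - 240 = -287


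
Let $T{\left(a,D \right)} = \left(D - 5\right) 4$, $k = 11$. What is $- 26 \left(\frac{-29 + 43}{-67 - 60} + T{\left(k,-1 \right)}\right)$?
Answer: $\frac{79612}{127} \approx 626.87$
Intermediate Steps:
$T{\left(a,D \right)} = -20 + 4 D$ ($T{\left(a,D \right)} = \left(-5 + D\right) 4 = -20 + 4 D$)
$- 26 \left(\frac{-29 + 43}{-67 - 60} + T{\left(k,-1 \right)}\right) = - 26 \left(\frac{-29 + 43}{-67 - 60} + \left(-20 + 4 \left(-1\right)\right)\right) = - 26 \left(\frac{14}{-127} - 24\right) = - 26 \left(14 \left(- \frac{1}{127}\right) - 24\right) = - 26 \left(- \frac{14}{127} - 24\right) = \left(-26\right) \left(- \frac{3062}{127}\right) = \frac{79612}{127}$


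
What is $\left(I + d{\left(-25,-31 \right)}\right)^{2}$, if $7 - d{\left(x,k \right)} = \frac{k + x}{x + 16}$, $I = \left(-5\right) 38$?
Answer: $\frac{2900209}{81} \approx 35805.0$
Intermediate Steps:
$I = -190$
$d{\left(x,k \right)} = 7 - \frac{k + x}{16 + x}$ ($d{\left(x,k \right)} = 7 - \frac{k + x}{x + 16} = 7 - \frac{k + x}{16 + x}$)
$\left(I + d{\left(-25,-31 \right)}\right)^{2} = \left(-190 + \frac{112 - -31 + 6 \left(-25\right)}{16 - 25}\right)^{2} = \left(-190 + \frac{112 + 31 - 150}{-9}\right)^{2} = \left(-190 - - \frac{7}{9}\right)^{2} = \left(-190 + \frac{7}{9}\right)^{2} = \left(- \frac{1703}{9}\right)^{2} = \frac{2900209}{81}$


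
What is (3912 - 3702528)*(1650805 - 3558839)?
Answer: 7057085080944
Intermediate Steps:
(3912 - 3702528)*(1650805 - 3558839) = -3698616*(-1908034) = 7057085080944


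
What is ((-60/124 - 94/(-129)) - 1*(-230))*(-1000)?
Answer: -920749000/3999 ≈ -2.3024e+5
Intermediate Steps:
((-60/124 - 94/(-129)) - 1*(-230))*(-1000) = ((-60*1/124 - 94*(-1/129)) + 230)*(-1000) = ((-15/31 + 94/129) + 230)*(-1000) = (979/3999 + 230)*(-1000) = (920749/3999)*(-1000) = -920749000/3999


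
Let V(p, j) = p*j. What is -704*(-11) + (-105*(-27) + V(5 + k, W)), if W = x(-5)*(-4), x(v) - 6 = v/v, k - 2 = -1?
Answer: 10411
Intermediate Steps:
k = 1 (k = 2 - 1 = 1)
x(v) = 7 (x(v) = 6 + v/v = 6 + 1 = 7)
W = -28 (W = 7*(-4) = -28)
V(p, j) = j*p
-704*(-11) + (-105*(-27) + V(5 + k, W)) = -704*(-11) + (-105*(-27) - 28*(5 + 1)) = 7744 + (2835 - 28*6) = 7744 + (2835 - 168) = 7744 + 2667 = 10411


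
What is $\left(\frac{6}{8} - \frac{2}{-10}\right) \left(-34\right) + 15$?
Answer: $- \frac{173}{10} \approx -17.3$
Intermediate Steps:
$\left(\frac{6}{8} - \frac{2}{-10}\right) \left(-34\right) + 15 = \left(6 \cdot \frac{1}{8} - - \frac{1}{5}\right) \left(-34\right) + 15 = \left(\frac{3}{4} + \frac{1}{5}\right) \left(-34\right) + 15 = \frac{19}{20} \left(-34\right) + 15 = - \frac{323}{10} + 15 = - \frac{173}{10}$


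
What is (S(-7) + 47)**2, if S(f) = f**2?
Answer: 9216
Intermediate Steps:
(S(-7) + 47)**2 = ((-7)**2 + 47)**2 = (49 + 47)**2 = 96**2 = 9216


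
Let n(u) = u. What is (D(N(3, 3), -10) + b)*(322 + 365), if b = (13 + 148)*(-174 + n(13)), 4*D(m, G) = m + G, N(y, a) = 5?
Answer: -71234343/4 ≈ -1.7809e+7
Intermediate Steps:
D(m, G) = G/4 + m/4 (D(m, G) = (m + G)/4 = (G + m)/4 = G/4 + m/4)
b = -25921 (b = (13 + 148)*(-174 + 13) = 161*(-161) = -25921)
(D(N(3, 3), -10) + b)*(322 + 365) = (((1/4)*(-10) + (1/4)*5) - 25921)*(322 + 365) = ((-5/2 + 5/4) - 25921)*687 = (-5/4 - 25921)*687 = -103689/4*687 = -71234343/4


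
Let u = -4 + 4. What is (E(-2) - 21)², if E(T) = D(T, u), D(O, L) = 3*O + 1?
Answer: 676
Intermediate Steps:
u = 0
D(O, L) = 1 + 3*O
E(T) = 1 + 3*T
(E(-2) - 21)² = ((1 + 3*(-2)) - 21)² = ((1 - 6) - 21)² = (-5 - 21)² = (-26)² = 676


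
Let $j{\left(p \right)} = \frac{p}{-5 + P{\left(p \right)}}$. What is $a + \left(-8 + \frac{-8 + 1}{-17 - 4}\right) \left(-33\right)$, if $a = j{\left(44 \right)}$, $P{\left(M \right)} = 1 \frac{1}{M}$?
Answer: $\frac{53471}{219} \approx 244.16$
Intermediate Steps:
$P{\left(M \right)} = \frac{1}{M}$
$j{\left(p \right)} = \frac{p}{-5 + \frac{1}{p}}$
$a = - \frac{1936}{219}$ ($a = - \frac{44^{2}}{-1 + 5 \cdot 44} = \left(-1\right) 1936 \frac{1}{-1 + 220} = \left(-1\right) 1936 \cdot \frac{1}{219} = - \frac{1936}{219} \approx -8.8402$)
$a + \left(-8 + \frac{-8 + 1}{-17 - 4}\right) \left(-33\right) = - \frac{1936}{219} + \left(-8 + \frac{-8 + 1}{-17 - 4}\right) \left(-33\right) = - \frac{1936}{219} + \left(-8 - \frac{7}{-21}\right) \left(-33\right) = - \frac{1936}{219} + \left(-8 - - \frac{1}{3}\right) \left(-33\right) = - \frac{1936}{219} + \left(-8 + \frac{1}{3}\right) \left(-33\right) = - \frac{1936}{219} - -253 = - \frac{1936}{219} + 253 = \frac{53471}{219}$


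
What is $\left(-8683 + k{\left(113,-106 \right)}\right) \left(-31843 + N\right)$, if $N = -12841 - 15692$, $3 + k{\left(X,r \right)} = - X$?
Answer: $531248424$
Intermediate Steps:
$k{\left(X,r \right)} = -3 - X$
$N = -28533$
$\left(-8683 + k{\left(113,-106 \right)}\right) \left(-31843 + N\right) = \left(-8683 - 116\right) \left(-31843 - 28533\right) = \left(-8683 - 116\right) \left(-60376\right) = \left(-8799\right) \left(-60376\right) = 531248424$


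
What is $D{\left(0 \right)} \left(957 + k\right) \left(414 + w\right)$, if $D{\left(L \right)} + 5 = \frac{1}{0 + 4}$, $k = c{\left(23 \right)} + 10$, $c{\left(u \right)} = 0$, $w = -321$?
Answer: $- \frac{1708689}{4} \approx -4.2717 \cdot 10^{5}$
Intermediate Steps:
$k = 10$ ($k = 0 + 10 = 10$)
$D{\left(L \right)} = - \frac{19}{4}$ ($D{\left(L \right)} = -5 + \frac{1}{0 + 4} = -5 + \frac{1}{4} = - \frac{19}{4}$)
$D{\left(0 \right)} \left(957 + k\right) \left(414 + w\right) = - \frac{19 \left(957 + 10\right) \left(414 - 321\right)}{4} = - \frac{19 \cdot 967 \cdot 93}{4} = \left(- \frac{19}{4}\right) 89931 = - \frac{1708689}{4}$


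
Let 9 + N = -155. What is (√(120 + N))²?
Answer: -44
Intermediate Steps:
N = -164 (N = -9 - 155 = -164)
(√(120 + N))² = (√(120 - 164))² = (√(-44))² = (2*I*√11)² = -44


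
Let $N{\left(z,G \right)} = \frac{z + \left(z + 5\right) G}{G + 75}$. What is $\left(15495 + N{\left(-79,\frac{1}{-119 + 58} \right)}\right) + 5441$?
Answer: $\frac{95756519}{4574} \approx 20935.0$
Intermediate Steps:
$N{\left(z,G \right)} = \frac{z + G \left(5 + z\right)}{75 + G}$ ($N{\left(z,G \right)} = \frac{z + \left(5 + z\right) G}{75 + G} = \frac{z + G \left(5 + z\right)}{75 + G}$)
$\left(15495 + N{\left(-79,\frac{1}{-119 + 58} \right)}\right) + 5441 = \left(15495 + \frac{-79 + \frac{5}{-119 + 58} + \frac{1}{-119 + 58} \left(-79\right)}{75 + \frac{1}{-119 + 58}}\right) + 5441 = \left(15495 + \frac{-79 + \frac{5}{-61} + \frac{1}{-61} \left(-79\right)}{75 + \frac{1}{-61}}\right) + 5441 = \left(15495 + \frac{-79 + 5 \left(- \frac{1}{61}\right) - - \frac{79}{61}}{75 - \frac{1}{61}}\right) + 5441 = \left(15495 + \frac{-79 - \frac{5}{61} + \frac{79}{61}}{\frac{4574}{61}}\right) + 5441 = \left(15495 + \frac{61}{4574} \left(- \frac{4745}{61}\right)\right) + 5441 = \left(15495 - \frac{4745}{4574}\right) + 5441 = \frac{70869385}{4574} + 5441 = \frac{95756519}{4574}$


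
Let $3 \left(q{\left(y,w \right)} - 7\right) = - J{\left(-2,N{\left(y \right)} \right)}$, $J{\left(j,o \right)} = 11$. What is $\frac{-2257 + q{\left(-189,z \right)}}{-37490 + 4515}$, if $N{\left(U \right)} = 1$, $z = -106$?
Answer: $\frac{6761}{98925} \approx 0.068345$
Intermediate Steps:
$q{\left(y,w \right)} = \frac{10}{3}$ ($q{\left(y,w \right)} = 7 + \frac{\left(-1\right) 11}{3} = 7 + \frac{1}{3} \left(-11\right) = 7 - \frac{11}{3} = \frac{10}{3}$)
$\frac{-2257 + q{\left(-189,z \right)}}{-37490 + 4515} = \frac{-2257 + \frac{10}{3}}{-37490 + 4515} = - \frac{6761}{3 \left(-32975\right)} = \left(- \frac{6761}{3}\right) \left(- \frac{1}{32975}\right) = \frac{6761}{98925}$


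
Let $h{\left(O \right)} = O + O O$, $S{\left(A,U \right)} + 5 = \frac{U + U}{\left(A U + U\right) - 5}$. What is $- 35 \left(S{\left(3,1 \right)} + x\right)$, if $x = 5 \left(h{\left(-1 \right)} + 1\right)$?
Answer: $70$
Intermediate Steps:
$S{\left(A,U \right)} = -5 + \frac{2 U}{-5 + U + A U}$ ($S{\left(A,U \right)} = -5 + \frac{U + U}{\left(A U + U\right) - 5} = -5 + \frac{2 U}{\left(U + A U\right) - 5} = -5 + \frac{2 U}{-5 + U + A U}$)
$h{\left(O \right)} = O + O^{2}$
$x = 5$ ($x = 5 \left(- (1 - 1) + 1\right) = 5 \left(\left(-1\right) 0 + 1\right) = 5 \left(0 + 1\right) = 5 \cdot 1 = 5$)
$- 35 \left(S{\left(3,1 \right)} + x\right) = - 35 \left(\frac{25 - 3 - 15 \cdot 1}{-5 + 1 + 3 \cdot 1} + 5\right) = - 35 \left(\frac{25 - 3 - 15}{-5 + 1 + 3} + 5\right) = - 35 \left(\frac{1}{-1} \cdot 7 + 5\right) = - 35 \left(\left(-1\right) 7 + 5\right) = - 35 \left(-7 + 5\right) = \left(-35\right) \left(-2\right) = 70$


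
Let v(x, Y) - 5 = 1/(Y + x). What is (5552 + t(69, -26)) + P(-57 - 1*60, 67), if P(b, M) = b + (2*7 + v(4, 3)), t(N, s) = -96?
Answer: 37507/7 ≈ 5358.1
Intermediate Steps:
v(x, Y) = 5 + 1/(Y + x)
P(b, M) = 134/7 + b (P(b, M) = b + (2*7 + (1 + 5*3 + 5*4)/(3 + 4)) = b + (14 + (1 + 15 + 20)/7) = b + (14 + (⅐)*36) = b + (14 + 36/7) = b + 134/7 = 134/7 + b)
(5552 + t(69, -26)) + P(-57 - 1*60, 67) = (5552 - 96) + (134/7 + (-57 - 1*60)) = 5456 + (134/7 + (-57 - 60)) = 5456 + (134/7 - 117) = 5456 - 685/7 = 37507/7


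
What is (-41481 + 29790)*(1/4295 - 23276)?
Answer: 1168754168529/4295 ≈ 2.7212e+8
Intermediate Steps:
(-41481 + 29790)*(1/4295 - 23276) = -11691*(1/4295 - 23276) = -11691*(-99970419/4295) = 1168754168529/4295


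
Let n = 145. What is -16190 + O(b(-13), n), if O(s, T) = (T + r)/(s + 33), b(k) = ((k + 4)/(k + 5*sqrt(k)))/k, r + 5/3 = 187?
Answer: -1469400635861/90815949 + 64415*I*sqrt(13)/30271983 ≈ -16180.0 + 0.0076722*I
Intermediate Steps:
r = 556/3 (r = -5/3 + 187 = 556/3 ≈ 185.33)
b(k) = (4 + k)/(k*(k + 5*sqrt(k))) (b(k) = ((4 + k)/(k + 5*sqrt(k)))/k = (4 + k)/(k*(k + 5*sqrt(k))))
O(s, T) = (556/3 + T)/(33 + s) (O(s, T) = (T + 556/3)/(s + 33) = (556/3 + T)/(33 + s))
-16190 + O(b(-13), n) = -16190 + (556/3 + 145)/(33 + (4 - 13)/((-13)**2 + 5*(-13)**(3/2))) = -16190 + (991/3)/(33 - 9/(169 + 5*(-13*I*sqrt(13)))) = -16190 + (991/3)/(33 - 9/(169 - 65*I*sqrt(13))) = -16190 + 991/(3*(33 - 9/(169 - 65*I*sqrt(13))))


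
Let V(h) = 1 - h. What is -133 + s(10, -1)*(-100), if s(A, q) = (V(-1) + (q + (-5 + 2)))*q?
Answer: -333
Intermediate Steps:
s(A, q) = q*(-1 + q) (s(A, q) = ((1 - 1*(-1)) + (q + (-5 + 2)))*q = ((1 + 1) + (q - 3))*q = (2 + (-3 + q))*q = (-1 + q)*q = q*(-1 + q))
-133 + s(10, -1)*(-100) = -133 - (-1 - 1)*(-100) = -133 - 1*(-2)*(-100) = -133 + 2*(-100) = -133 - 200 = -333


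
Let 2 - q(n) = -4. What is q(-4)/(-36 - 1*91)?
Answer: -6/127 ≈ -0.047244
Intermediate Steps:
q(n) = 6 (q(n) = 2 - 1*(-4) = 2 + 4 = 6)
q(-4)/(-36 - 1*91) = 6/(-36 - 1*91) = 6/(-36 - 91) = 6/(-127) = -1/127*6 = -6/127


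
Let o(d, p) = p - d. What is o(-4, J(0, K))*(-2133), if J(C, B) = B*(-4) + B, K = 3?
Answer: 10665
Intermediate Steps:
J(C, B) = -3*B (J(C, B) = -4*B + B = -3*B)
o(-4, J(0, K))*(-2133) = (-3*3 - 1*(-4))*(-2133) = (-9 + 4)*(-2133) = -5*(-2133) = 10665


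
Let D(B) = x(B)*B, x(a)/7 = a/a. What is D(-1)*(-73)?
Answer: 511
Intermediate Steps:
x(a) = 7 (x(a) = 7*(a/a) = 7*1 = 7)
D(B) = 7*B
D(-1)*(-73) = (7*(-1))*(-73) = -7*(-73) = 511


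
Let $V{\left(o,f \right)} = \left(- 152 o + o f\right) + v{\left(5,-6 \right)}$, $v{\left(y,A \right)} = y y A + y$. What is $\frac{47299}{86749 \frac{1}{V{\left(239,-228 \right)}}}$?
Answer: $- \frac{4302553535}{86749} \approx -49598.0$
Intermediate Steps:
$v{\left(y,A \right)} = y + A y^{2}$ ($v{\left(y,A \right)} = y^{2} A + y = A y^{2} + y = y + A y^{2}$)
$V{\left(o,f \right)} = -145 - 152 o + f o$ ($V{\left(o,f \right)} = \left(- 152 o + o f\right) + 5 \left(1 - 30\right) = \left(- 152 o + f o\right) + 5 \left(1 - 30\right) = \left(- 152 o + f o\right) + 5 \left(-29\right) = \left(- 152 o + f o\right) - 145 = -145 - 152 o + f o$)
$\frac{47299}{86749 \frac{1}{V{\left(239,-228 \right)}}} = \frac{47299}{86749 \frac{1}{-145 - 36328 - 54492}} = \frac{47299}{86749 \frac{1}{-90965}} = \frac{47299}{86749 \left(- \frac{1}{90965}\right)} = \frac{47299}{- \frac{86749}{90965}} = 47299 \left(- \frac{90965}{86749}\right) = - \frac{4302553535}{86749}$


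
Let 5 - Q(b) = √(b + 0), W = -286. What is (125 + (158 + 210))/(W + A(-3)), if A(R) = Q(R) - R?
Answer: -137054/77287 + 493*I*√3/77287 ≈ -1.7733 + 0.011048*I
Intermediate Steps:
Q(b) = 5 - √b (Q(b) = 5 - √(b + 0) = 5 - √b)
A(R) = 5 - R - √R (A(R) = (5 - √R) - R = 5 - R - √R)
(125 + (158 + 210))/(W + A(-3)) = (125 + (158 + 210))/(-286 + (5 - 1*(-3) - √(-3))) = (125 + 368)/(-286 + (5 + 3 - I*√3)) = 493/(-286 + (5 + 3 - I*√3)) = 493/(-286 + (8 - I*√3)) = 493/(-278 - I*√3)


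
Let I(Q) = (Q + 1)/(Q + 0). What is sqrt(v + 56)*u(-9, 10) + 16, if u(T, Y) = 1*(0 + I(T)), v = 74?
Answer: 16 + 8*sqrt(130)/9 ≈ 26.135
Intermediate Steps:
I(Q) = (1 + Q)/Q
u(T, Y) = (1 + T)/T (u(T, Y) = 1*(0 + (1 + T)/T) = 1*((1 + T)/T) = (1 + T)/T)
sqrt(v + 56)*u(-9, 10) + 16 = sqrt(74 + 56)*((1 - 9)/(-9)) + 16 = sqrt(130)*(-1/9*(-8)) + 16 = sqrt(130)*(8/9) + 16 = 8*sqrt(130)/9 + 16 = 16 + 8*sqrt(130)/9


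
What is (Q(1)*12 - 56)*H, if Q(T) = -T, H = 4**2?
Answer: -1088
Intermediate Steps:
H = 16
(Q(1)*12 - 56)*H = (-1*1*12 - 56)*16 = (-1*12 - 56)*16 = (-12 - 56)*16 = -68*16 = -1088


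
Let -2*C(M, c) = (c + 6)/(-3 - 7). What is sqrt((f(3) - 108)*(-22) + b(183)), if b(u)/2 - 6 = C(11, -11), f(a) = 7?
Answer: sqrt(8934)/2 ≈ 47.260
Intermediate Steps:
C(M, c) = 3/10 + c/20 (C(M, c) = -(c + 6)/(2*(-3 - 7)) = -(6 + c)/(2*(-10)) = -(6 + c)*(-1)/(2*10) = -(-3/5 - c/10)/2 = 3/10 + c/20)
b(u) = 23/2 (b(u) = 12 + 2*(3/10 + (1/20)*(-11)) = 12 + 2*(3/10 - 11/20) = 12 + 2*(-1/4) = 12 - 1/2 = 23/2)
sqrt((f(3) - 108)*(-22) + b(183)) = sqrt((7 - 108)*(-22) + 23/2) = sqrt(-101*(-22) + 23/2) = sqrt(2222 + 23/2) = sqrt(4467/2) = sqrt(8934)/2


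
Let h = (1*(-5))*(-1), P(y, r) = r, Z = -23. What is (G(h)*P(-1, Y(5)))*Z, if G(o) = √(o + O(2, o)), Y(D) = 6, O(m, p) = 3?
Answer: -276*√2 ≈ -390.32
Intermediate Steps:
h = 5 (h = -5*(-1) = 5)
G(o) = √(3 + o) (G(o) = √(o + 3) = √(3 + o))
(G(h)*P(-1, Y(5)))*Z = (√(3 + 5)*6)*(-23) = (√8*6)*(-23) = ((2*√2)*6)*(-23) = (12*√2)*(-23) = -276*√2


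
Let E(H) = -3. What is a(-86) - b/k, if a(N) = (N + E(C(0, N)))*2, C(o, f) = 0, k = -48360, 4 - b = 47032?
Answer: -721259/4030 ≈ -178.97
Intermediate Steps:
b = -47028 (b = 4 - 1*47032 = 4 - 47032 = -47028)
a(N) = -6 + 2*N (a(N) = (N - 3)*2 = (-3 + N)*2 = -6 + 2*N)
a(-86) - b/k = (-6 + 2*(-86)) - (-47028)/(-48360) = (-6 - 172) - (-47028)*(-1)/48360 = -178 - 1*3919/4030 = -178 - 3919/4030 = -721259/4030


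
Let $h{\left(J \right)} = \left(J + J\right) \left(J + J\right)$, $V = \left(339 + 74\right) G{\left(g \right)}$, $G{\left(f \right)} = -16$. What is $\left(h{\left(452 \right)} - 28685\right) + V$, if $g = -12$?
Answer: $781923$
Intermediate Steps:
$V = -6608$ ($V = \left(339 + 74\right) \left(-16\right) = 413 \left(-16\right) = -6608$)
$h{\left(J \right)} = 4 J^{2}$ ($h{\left(J \right)} = 2 J 2 J = 4 J^{2}$)
$\left(h{\left(452 \right)} - 28685\right) + V = \left(4 \cdot 452^{2} - 28685\right) - 6608 = \left(4 \cdot 204304 - 28685\right) - 6608 = \left(817216 - 28685\right) - 6608 = 788531 - 6608 = 781923$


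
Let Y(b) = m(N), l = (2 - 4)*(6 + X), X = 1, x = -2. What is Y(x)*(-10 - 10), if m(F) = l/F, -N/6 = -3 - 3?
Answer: 70/9 ≈ 7.7778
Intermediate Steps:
l = -14 (l = (2 - 4)*(6 + 1) = -2*7 = -14)
N = 36 (N = -6*(-3 - 3) = -6*(-6) = 36)
m(F) = -14/F
Y(b) = -7/18 (Y(b) = -14/36 = -14*1/36 = -7/18)
Y(x)*(-10 - 10) = -7*(-10 - 10)/18 = -7/18*(-20) = 70/9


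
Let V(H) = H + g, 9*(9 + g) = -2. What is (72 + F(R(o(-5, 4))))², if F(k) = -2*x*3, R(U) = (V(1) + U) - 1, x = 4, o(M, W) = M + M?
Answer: 2304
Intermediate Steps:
g = -83/9 (g = -9 + (⅑)*(-2) = -9 - 2/9 = -83/9 ≈ -9.2222)
o(M, W) = 2*M
V(H) = -83/9 + H (V(H) = H - 83/9 = -83/9 + H)
R(U) = -83/9 + U (R(U) = ((-83/9 + 1) + U) - 1 = (-74/9 + U) - 1 = -83/9 + U)
F(k) = -24 (F(k) = -2*4*3 = -8*3 = -24)
(72 + F(R(o(-5, 4))))² = (72 - 24)² = 48² = 2304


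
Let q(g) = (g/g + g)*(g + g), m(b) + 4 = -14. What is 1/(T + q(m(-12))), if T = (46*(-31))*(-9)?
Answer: 1/13446 ≈ 7.4372e-5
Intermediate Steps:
m(b) = -18 (m(b) = -4 - 14 = -18)
q(g) = 2*g*(1 + g) (q(g) = (1 + g)*(2*g) = 2*g*(1 + g))
T = 12834 (T = -1426*(-9) = 12834)
1/(T + q(m(-12))) = 1/(12834 + 2*(-18)*(1 - 18)) = 1/(12834 + 2*(-18)*(-17)) = 1/(12834 + 612) = 1/13446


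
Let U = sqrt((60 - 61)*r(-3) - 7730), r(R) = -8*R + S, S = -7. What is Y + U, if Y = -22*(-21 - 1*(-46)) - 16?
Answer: -566 + I*sqrt(7747) ≈ -566.0 + 88.017*I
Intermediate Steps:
r(R) = -7 - 8*R (r(R) = -8*R - 7 = -7 - 8*R)
Y = -566 (Y = -22*(-21 + 46) - 16 = -22*25 - 16 = -550 - 16 = -566)
U = I*sqrt(7747) (U = sqrt((60 - 61)*(-7 - 8*(-3)) - 7730) = sqrt(-(-7 + 24) - 7730) = sqrt(-1*17 - 7730) = sqrt(-17 - 7730) = sqrt(-7747) = I*sqrt(7747) ≈ 88.017*I)
Y + U = -566 + I*sqrt(7747)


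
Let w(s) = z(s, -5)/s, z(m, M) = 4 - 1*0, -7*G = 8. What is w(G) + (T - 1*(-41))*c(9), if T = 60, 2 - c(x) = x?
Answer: -1421/2 ≈ -710.50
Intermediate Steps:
G = -8/7 (G = -⅐*8 = -8/7 ≈ -1.1429)
c(x) = 2 - x
z(m, M) = 4 (z(m, M) = 4 + 0 = 4)
w(s) = 4/s
w(G) + (T - 1*(-41))*c(9) = 4/(-8/7) + (60 - 1*(-41))*(2 - 1*9) = 4*(-7/8) + (60 + 41)*(2 - 9) = -7/2 + 101*(-7) = -7/2 - 707 = -1421/2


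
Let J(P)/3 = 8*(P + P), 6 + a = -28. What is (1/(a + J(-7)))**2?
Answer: 1/136900 ≈ 7.3046e-6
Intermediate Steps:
a = -34 (a = -6 - 28 = -34)
J(P) = 48*P (J(P) = 3*(8*(P + P)) = 3*(8*(2*P)) = 3*(16*P) = 48*P)
(1/(a + J(-7)))**2 = (1/(-34 + 48*(-7)))**2 = (1/(-34 - 336))**2 = (1/(-370))**2 = (-1/370)**2 = 1/136900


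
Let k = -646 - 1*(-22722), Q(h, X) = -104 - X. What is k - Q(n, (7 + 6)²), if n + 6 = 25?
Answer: 22349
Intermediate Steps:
n = 19 (n = -6 + 25 = 19)
k = 22076 (k = -646 + 22722 = 22076)
k - Q(n, (7 + 6)²) = 22076 - (-104 - (7 + 6)²) = 22076 - (-104 - 1*13²) = 22076 - (-104 - 1*169) = 22076 - (-104 - 169) = 22076 - 1*(-273) = 22076 + 273 = 22349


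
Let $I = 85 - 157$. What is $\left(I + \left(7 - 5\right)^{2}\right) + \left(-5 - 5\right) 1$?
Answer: $-78$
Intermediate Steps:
$I = -72$ ($I = 85 - 157 = -72$)
$\left(I + \left(7 - 5\right)^{2}\right) + \left(-5 - 5\right) 1 = \left(-72 + \left(7 - 5\right)^{2}\right) + \left(-5 - 5\right) 1 = \left(-72 + 2^{2}\right) - 10 = \left(-72 + 4\right) - 10 = -68 - 10 = -78$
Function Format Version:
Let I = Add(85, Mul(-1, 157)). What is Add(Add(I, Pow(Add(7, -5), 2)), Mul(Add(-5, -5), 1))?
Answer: -78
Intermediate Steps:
I = -72 (I = Add(85, -157) = -72)
Add(Add(I, Pow(Add(7, -5), 2)), Mul(Add(-5, -5), 1)) = Add(Add(-72, Pow(Add(7, -5), 2)), Mul(Add(-5, -5), 1)) = Add(Add(-72, Pow(2, 2)), Mul(-10, 1)) = Add(Add(-72, 4), -10) = Add(-68, -10) = -78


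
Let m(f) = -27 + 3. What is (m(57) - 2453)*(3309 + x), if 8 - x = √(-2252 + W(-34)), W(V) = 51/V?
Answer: -8216209 + 2477*I*√9014/2 ≈ -8.2162e+6 + 1.1759e+5*I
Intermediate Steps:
m(f) = -24
x = 8 - I*√9014/2 (x = 8 - √(-2252 + 51/(-34)) = 8 - √(-2252 + 51*(-1/34)) = 8 - √(-2252 - 3/2) = 8 - √(-4507/2) = 8 - I*√9014/2 ≈ 8.0 - 47.471*I)
(m(57) - 2453)*(3309 + x) = (-24 - 2453)*(3309 + (8 - I*√9014/2)) = -2477*(3317 - I*√9014/2) = -8216209 + 2477*I*√9014/2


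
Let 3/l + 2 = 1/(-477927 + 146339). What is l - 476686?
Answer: -105376062062/221059 ≈ -4.7669e+5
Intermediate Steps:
l = -331588/221059 (l = 3/(-2 + 1/(-477927 + 146339)) = 3/(-2 + 1/(-331588)) = 3/(-2 - 1/331588) = 3/(-663177/331588) = 3*(-331588/663177) = -331588/221059 ≈ -1.5000)
l - 476686 = -331588/221059 - 476686 = -105376062062/221059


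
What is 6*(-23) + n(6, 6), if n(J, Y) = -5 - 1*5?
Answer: -148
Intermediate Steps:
n(J, Y) = -10 (n(J, Y) = -5 - 5 = -10)
6*(-23) + n(6, 6) = 6*(-23) - 10 = -138 - 10 = -148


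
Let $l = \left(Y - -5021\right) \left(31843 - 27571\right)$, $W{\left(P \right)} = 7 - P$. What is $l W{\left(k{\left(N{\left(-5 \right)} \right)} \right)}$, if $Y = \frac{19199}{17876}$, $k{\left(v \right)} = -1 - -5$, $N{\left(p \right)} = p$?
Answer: $\frac{287637802380}{4469} \approx 6.4363 \cdot 10^{7}$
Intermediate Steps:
$k{\left(v \right)} = 4$ ($k{\left(v \right)} = -1 + 5 = 4$)
$Y = \frac{19199}{17876}$ ($Y = 19199 \cdot \frac{1}{17876} = \frac{19199}{17876} \approx 1.074$)
$l = \frac{95879267460}{4469}$ ($l = \left(\frac{19199}{17876} - -5021\right) \left(31843 - 27571\right) = \left(\frac{19199}{17876} + \left(-9481 + 14502\right)\right) 4272 = \left(\frac{19199}{17876} + 5021\right) 4272 = \frac{89774595}{17876} \cdot 4272 = \frac{95879267460}{4469} \approx 2.1454 \cdot 10^{7}$)
$l W{\left(k{\left(N{\left(-5 \right)} \right)} \right)} = \frac{95879267460 \left(7 - 4\right)}{4469} = \frac{95879267460}{4469} \cdot 3 = \frac{287637802380}{4469}$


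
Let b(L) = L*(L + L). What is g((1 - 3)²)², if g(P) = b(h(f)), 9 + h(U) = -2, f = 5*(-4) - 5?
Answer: 58564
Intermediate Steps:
f = -25 (f = -20 - 5 = -25)
h(U) = -11 (h(U) = -9 - 2 = -11)
b(L) = 2*L² (b(L) = L*(2*L) = 2*L²)
g(P) = 242 (g(P) = 2*(-11)² = 2*121 = 242)
g((1 - 3)²)² = 242² = 58564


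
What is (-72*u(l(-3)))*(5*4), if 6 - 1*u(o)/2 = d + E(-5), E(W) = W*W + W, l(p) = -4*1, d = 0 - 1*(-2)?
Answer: 46080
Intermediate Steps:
d = 2 (d = 0 + 2 = 2)
l(p) = -4
E(W) = W + W**2 (E(W) = W**2 + W = W + W**2)
u(o) = -32 (u(o) = 12 - 2*(2 - 5*(1 - 5)) = 12 - 2*(2 - 5*(-4)) = 12 - 2*(2 + 20) = 12 - 2*22 = 12 - 44 = -32)
(-72*u(l(-3)))*(5*4) = (-72*(-32))*(5*4) = 2304*20 = 46080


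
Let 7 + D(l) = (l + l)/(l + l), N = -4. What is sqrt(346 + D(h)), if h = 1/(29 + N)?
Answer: 2*sqrt(85) ≈ 18.439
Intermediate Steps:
h = 1/25 (h = 1/(29 - 4) = 1/25 ≈ 0.040000)
D(l) = -6 (D(l) = -7 + (l + l)/(l + l) = -7 + (2*l)/((2*l)) = -7 + (2*l)*(1/(2*l)) = -7 + 1 = -6)
sqrt(346 + D(h)) = sqrt(346 - 6) = sqrt(340) = 2*sqrt(85)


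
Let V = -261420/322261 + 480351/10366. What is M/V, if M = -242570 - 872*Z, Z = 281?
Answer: -542954176930884/50696171297 ≈ -10710.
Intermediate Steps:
M = -487602 (M = -242570 - 872*281 = -242570 - 1*245032 = -242570 - 245032 = -487602)
V = 152088513891/3340557526 (V = -261420*1/322261 + 480351*(1/10366) = -261420/322261 + 480351/10366 = 152088513891/3340557526 ≈ 45.528)
M/V = -487602/152088513891/3340557526 = -487602*3340557526/152088513891 = -542954176930884/50696171297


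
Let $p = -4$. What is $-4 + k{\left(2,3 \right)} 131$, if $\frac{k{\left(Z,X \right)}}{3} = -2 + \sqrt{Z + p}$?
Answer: $-790 + 393 i \sqrt{2} \approx -790.0 + 555.79 i$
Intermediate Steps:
$k{\left(Z,X \right)} = -6 + 3 \sqrt{-4 + Z}$ ($k{\left(Z,X \right)} = 3 \left(-2 + \sqrt{Z - 4}\right) = 3 \left(-2 + \sqrt{-4 + Z}\right) = -6 + 3 \sqrt{-4 + Z}$)
$-4 + k{\left(2,3 \right)} 131 = -4 + \left(-6 + 3 \sqrt{-4 + 2}\right) 131 = -4 + \left(-6 + 3 \sqrt{-2}\right) 131 = -4 + \left(-6 + 3 i \sqrt{2}\right) 131 = -4 - \left(786 - 393 i \sqrt{2}\right) = -790 + 393 i \sqrt{2}$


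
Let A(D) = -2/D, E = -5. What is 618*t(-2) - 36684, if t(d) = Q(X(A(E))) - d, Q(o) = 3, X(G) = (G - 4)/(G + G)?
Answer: -33594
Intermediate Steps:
X(G) = (-4 + G)/(2*G) (X(G) = (-4 + G)/((2*G)) = (-4 + G)*(1/(2*G)) = (-4 + G)/(2*G))
t(d) = 3 - d
618*t(-2) - 36684 = 618*(3 - 1*(-2)) - 36684 = 618*(3 + 2) - 36684 = 618*5 - 36684 = 3090 - 36684 = -33594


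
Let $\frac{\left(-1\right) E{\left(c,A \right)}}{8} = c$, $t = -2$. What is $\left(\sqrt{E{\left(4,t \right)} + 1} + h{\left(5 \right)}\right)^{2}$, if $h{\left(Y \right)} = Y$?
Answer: $\left(5 + i \sqrt{31}\right)^{2} \approx -6.0 + 55.678 i$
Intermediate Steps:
$E{\left(c,A \right)} = - 8 c$
$\left(\sqrt{E{\left(4,t \right)} + 1} + h{\left(5 \right)}\right)^{2} = \left(\sqrt{\left(-8\right) 4 + 1} + 5\right)^{2} = \left(\sqrt{-32 + 1} + 5\right)^{2} = \left(\sqrt{-31} + 5\right)^{2} = \left(i \sqrt{31} + 5\right)^{2} = \left(5 + i \sqrt{31}\right)^{2}$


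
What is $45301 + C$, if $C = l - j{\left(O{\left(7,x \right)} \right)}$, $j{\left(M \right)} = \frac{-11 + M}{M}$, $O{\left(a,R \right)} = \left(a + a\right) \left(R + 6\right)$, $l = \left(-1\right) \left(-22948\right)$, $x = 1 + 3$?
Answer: $\frac{9554731}{140} \approx 68248.0$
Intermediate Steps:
$x = 4$
$l = 22948$
$O{\left(a,R \right)} = 2 a \left(6 + R\right)$
$j{\left(M \right)} = \frac{-11 + M}{M}$
$C = \frac{3212591}{140}$ ($C = 22948 - \frac{-11 + 2 \cdot 7 \left(6 + 4\right)}{2 \cdot 7 \left(6 + 4\right)} = 22948 - \frac{-11 + 2 \cdot 7 \cdot 10}{2 \cdot 7 \cdot 10} = 22948 - \frac{-11 + 140}{140} = 22948 - \frac{1}{140} \cdot 129 = 22948 - \frac{129}{140} = \frac{3212591}{140} \approx 22947.0$)
$45301 + C = 45301 + \frac{3212591}{140} = \frac{9554731}{140}$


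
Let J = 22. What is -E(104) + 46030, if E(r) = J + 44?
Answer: 45964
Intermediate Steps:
E(r) = 66 (E(r) = 22 + 44 = 66)
-E(104) + 46030 = -1*66 + 46030 = -66 + 46030 = 45964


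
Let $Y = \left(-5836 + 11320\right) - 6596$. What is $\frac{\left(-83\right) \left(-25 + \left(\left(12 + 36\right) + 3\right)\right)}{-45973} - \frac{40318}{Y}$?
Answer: $\frac{927969555}{25560988} \approx 36.304$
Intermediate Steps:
$Y = -1112$ ($Y = 5484 - 6596 = -1112$)
$\frac{\left(-83\right) \left(-25 + \left(\left(12 + 36\right) + 3\right)\right)}{-45973} - \frac{40318}{Y} = \frac{\left(-83\right) \left(-25 + \left(\left(12 + 36\right) + 3\right)\right)}{-45973} - \frac{40318}{-1112} = - 83 \left(-25 + \left(48 + 3\right)\right) \left(- \frac{1}{45973}\right) - - \frac{20159}{556} = - 83 \left(-25 + 51\right) \left(- \frac{1}{45973}\right) + \frac{20159}{556} = \left(-83\right) 26 \left(- \frac{1}{45973}\right) + \frac{20159}{556} = \left(-2158\right) \left(- \frac{1}{45973}\right) + \frac{20159}{556} = \frac{2158}{45973} + \frac{20159}{556} = \frac{927969555}{25560988}$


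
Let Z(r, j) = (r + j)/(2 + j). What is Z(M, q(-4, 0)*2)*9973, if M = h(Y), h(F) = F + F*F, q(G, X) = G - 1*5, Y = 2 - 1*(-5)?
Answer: -189487/8 ≈ -23686.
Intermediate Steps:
Y = 7 (Y = 2 + 5 = 7)
q(G, X) = -5 + G (q(G, X) = G - 5 = -5 + G)
h(F) = F + F**2
M = 56 (M = 7*(1 + 7) = 7*8 = 56)
Z(r, j) = (j + r)/(2 + j)
Z(M, q(-4, 0)*2)*9973 = (((-5 - 4)*2 + 56)/(2 + (-5 - 4)*2))*9973 = ((-9*2 + 56)/(2 - 9*2))*9973 = ((-18 + 56)/(2 - 18))*9973 = (38/(-16))*9973 = -1/16*38*9973 = -19/8*9973 = -189487/8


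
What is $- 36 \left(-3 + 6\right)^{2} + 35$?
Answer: $-289$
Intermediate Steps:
$- 36 \left(-3 + 6\right)^{2} + 35 = - 36 \cdot 3^{2} + 35 = \left(-36\right) 9 + 35 = -324 + 35 = -289$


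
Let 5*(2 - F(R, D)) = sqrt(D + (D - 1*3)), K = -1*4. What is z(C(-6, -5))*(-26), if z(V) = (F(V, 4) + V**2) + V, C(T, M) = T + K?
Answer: -2392 + 26*sqrt(5)/5 ≈ -2380.4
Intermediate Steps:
K = -4
F(R, D) = 2 - sqrt(-3 + 2*D)/5 (F(R, D) = 2 - sqrt(D + (D - 1*3))/5 = 2 - sqrt(D + (D - 3))/5 = 2 - sqrt(D + (-3 + D))/5 = 2 - sqrt(-3 + 2*D)/5)
C(T, M) = -4 + T (C(T, M) = T - 4 = -4 + T)
z(V) = 2 + V + V**2 - sqrt(5)/5 (z(V) = ((2 - sqrt(-3 + 2*4)/5) + V**2) + V = ((2 - sqrt(-3 + 8)/5) + V**2) + V = ((2 - sqrt(5)/5) + V**2) + V = (2 + V**2 - sqrt(5)/5) + V = 2 + V + V**2 - sqrt(5)/5)
z(C(-6, -5))*(-26) = (2 + (-4 - 6) + (-4 - 6)**2 - sqrt(5)/5)*(-26) = (2 - 10 + (-10)**2 - sqrt(5)/5)*(-26) = (2 - 10 + 100 - sqrt(5)/5)*(-26) = (92 - sqrt(5)/5)*(-26) = -2392 + 26*sqrt(5)/5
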